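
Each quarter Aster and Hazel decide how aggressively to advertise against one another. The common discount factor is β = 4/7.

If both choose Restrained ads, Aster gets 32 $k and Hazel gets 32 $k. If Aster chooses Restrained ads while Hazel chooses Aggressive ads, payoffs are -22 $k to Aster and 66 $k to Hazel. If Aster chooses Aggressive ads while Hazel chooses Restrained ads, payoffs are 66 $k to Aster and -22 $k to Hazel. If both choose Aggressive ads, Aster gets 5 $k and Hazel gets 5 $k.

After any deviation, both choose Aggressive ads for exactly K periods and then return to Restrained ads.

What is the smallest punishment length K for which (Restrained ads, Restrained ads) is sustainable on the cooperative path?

Need Σ_{k=1}^{K} β^k ≥ (66−32)/(32−5) = 1.2593 at β = 4/7.
At K = 5 the sum is 1.2521 < 1.2593; at K = 6 it is 1.2869 ≥ 1.2593.
So the minimum punishment length is K = 6.

6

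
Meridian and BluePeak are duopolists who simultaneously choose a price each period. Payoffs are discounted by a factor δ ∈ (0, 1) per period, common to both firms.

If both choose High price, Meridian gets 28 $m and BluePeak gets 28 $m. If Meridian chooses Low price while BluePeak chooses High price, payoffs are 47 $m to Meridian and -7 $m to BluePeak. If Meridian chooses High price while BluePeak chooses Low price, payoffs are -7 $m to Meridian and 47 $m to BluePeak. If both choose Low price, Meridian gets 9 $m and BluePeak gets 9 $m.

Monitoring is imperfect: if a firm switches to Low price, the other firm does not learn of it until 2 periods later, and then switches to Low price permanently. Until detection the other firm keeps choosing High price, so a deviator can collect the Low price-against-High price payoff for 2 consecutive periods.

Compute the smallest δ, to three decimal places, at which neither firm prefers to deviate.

Deviating for the 2 undetected periods gains 47−28 = 19 per period over cooperation, then loses 28−9 = 19 per period forever once punishment starts.
Gain: 19(1 + δ + … + δ^1); loss: 19·δ^2/(1−δ).
No profitable deviation ⇔ 19(1−δ^2) ≤ 19·δ^2, i.e. δ^2 ≥ 19/(19+19) = 1/2.
Hence δ ≥ (1/2)^(1/2) ≈ 0.707.

0.707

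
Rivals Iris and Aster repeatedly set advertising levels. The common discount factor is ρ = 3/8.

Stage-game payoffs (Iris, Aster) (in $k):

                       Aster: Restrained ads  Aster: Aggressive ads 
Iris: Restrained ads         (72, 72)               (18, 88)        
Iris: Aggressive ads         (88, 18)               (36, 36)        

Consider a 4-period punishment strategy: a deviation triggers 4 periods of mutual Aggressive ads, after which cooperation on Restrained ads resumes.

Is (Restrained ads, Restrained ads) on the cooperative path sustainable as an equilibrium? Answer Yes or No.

Comparing payoff streams over the 5 periods until play realigns: cooperate → 72(1+ρ+…+ρ^4); deviate → 88 + 36(ρ+…+ρ^4).
Cooperation is sustained iff (72−36)(ρ+…+ρ^4) ≥ 88−72.
ρ+…+ρ^4 = 3/8·(1−(3/8)^4)/(1−3/8) = 0.5881, and (88−72)/(72−36) = 0.4444.
0.5881 ≥ 0.4444, so cooperation is sustainable.

Yes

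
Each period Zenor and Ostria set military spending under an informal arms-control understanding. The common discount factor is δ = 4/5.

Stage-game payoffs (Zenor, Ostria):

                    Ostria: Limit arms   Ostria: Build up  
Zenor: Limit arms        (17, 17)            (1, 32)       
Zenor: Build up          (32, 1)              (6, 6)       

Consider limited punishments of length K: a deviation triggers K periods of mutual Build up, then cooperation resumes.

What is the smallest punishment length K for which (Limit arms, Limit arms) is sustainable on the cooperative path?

2

No profitable deviation requires (17−6)(δ+…+δ^K) ≥ 32−17, i.e. δ+…+δ^K ≥ 15/11 ≈ 1.3636.
With δ = 4/5, the partial sums are K=1: 0.8000, K=2: 1.4400.
K = 2 is the first length at which the sum reaches 1.3636.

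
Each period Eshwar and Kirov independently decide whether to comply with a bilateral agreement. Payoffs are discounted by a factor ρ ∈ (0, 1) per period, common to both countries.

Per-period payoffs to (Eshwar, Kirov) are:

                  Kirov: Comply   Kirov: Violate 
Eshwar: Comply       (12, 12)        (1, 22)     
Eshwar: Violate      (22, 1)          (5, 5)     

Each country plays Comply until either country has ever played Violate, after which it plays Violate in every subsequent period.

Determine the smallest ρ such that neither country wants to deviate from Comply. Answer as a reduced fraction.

12/(1−ρ) ≥ 22 + 5ρ/(1−ρ)
12 ≥ 22 − 17ρ
ρ ≥ 10/17.

10/17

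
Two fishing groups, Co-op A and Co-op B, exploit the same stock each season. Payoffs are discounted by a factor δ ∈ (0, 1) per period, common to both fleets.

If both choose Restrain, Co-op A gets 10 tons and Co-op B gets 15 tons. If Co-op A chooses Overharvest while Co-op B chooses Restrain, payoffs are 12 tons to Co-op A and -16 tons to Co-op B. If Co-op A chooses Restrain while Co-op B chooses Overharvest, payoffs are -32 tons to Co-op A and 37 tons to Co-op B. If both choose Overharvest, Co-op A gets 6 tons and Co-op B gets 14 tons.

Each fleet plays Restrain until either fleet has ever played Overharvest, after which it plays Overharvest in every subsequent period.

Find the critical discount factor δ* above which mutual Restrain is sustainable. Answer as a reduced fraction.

Co-op A's threshold: (12−10)/(12−6) = 1/3.
Co-op B's threshold: (37−15)/(37−14) = 22/23.
1/3 < 22/23, so Co-op B binds and δ* = 22/23.

22/23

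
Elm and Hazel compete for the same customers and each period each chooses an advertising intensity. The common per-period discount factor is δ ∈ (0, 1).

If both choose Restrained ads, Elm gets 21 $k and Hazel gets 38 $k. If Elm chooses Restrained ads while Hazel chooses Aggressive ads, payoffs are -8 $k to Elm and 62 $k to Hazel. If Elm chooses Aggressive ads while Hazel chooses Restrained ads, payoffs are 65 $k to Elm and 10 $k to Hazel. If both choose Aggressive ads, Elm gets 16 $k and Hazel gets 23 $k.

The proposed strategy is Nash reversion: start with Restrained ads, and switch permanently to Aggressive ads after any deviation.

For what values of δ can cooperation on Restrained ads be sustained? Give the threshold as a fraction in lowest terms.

Elm: cooperation gives 21 each period; deviation gives 65 once then 16 forever.
  21/(1−δ) ≥ 65 + 16δ/(1−δ) ⇒ δ ≥ 44/49.
Hazel: cooperation gives 38 each period; deviation gives 62 once then 23 forever.
  δ ≥ 24/39 = 8/13.
Both must hold, so the binding constraint is Elm's: δ ≥ 44/49.

44/49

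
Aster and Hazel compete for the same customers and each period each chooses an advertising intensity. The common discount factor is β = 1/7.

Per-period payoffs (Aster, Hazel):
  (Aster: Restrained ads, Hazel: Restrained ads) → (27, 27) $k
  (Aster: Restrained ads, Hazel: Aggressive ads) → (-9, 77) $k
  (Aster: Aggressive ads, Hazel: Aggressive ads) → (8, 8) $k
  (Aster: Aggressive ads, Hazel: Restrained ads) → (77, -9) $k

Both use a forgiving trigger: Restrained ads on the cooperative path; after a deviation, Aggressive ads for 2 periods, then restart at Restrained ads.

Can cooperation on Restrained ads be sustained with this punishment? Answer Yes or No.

IC: β+…+β^2 ≥ (77−27)/(27−8) = 50/19.
At β = 1/7: partial sum = 0.1633 < 2.6316. Cooperation not sustainable.

No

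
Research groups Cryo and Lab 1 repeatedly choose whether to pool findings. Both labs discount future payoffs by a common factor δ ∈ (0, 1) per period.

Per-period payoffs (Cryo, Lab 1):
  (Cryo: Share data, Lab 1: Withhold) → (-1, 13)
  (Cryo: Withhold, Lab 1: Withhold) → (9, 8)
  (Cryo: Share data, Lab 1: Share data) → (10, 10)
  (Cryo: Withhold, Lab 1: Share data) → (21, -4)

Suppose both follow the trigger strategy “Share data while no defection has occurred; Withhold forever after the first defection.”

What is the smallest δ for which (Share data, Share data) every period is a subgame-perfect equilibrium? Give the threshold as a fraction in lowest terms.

11/12

Cryo's threshold: (21−10)/(21−9) = 11/12.
Lab 1's threshold: (13−10)/(13−8) = 3/5.
11/12 > 3/5, so Cryo binds and δ* = 11/12.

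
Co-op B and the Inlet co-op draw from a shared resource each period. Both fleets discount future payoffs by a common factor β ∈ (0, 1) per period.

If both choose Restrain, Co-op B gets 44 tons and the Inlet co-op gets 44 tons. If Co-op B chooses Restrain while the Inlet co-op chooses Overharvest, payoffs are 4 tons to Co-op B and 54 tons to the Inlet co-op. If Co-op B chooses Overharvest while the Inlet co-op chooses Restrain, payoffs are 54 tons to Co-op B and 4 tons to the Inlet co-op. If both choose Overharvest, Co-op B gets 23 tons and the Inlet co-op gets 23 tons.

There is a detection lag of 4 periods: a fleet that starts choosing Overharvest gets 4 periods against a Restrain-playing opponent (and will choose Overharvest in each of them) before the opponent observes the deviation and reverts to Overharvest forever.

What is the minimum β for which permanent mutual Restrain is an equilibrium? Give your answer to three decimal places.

0.754

The best deviation is to choose Overharvest for all 4 undetected periods, earning 54 each, then 23 forever once detected.
Deviation value: 54(1−β^4)/(1−β) + 23β^4/(1−β); cooperation value: 44/(1−β).
IC: 44 ≥ 54(1−β^4) + 23β^4 = 54 − 31β^4.
So β^4 ≥ 10/31, giving β ≥ (10/31)^(1/4) ≈ 0.754.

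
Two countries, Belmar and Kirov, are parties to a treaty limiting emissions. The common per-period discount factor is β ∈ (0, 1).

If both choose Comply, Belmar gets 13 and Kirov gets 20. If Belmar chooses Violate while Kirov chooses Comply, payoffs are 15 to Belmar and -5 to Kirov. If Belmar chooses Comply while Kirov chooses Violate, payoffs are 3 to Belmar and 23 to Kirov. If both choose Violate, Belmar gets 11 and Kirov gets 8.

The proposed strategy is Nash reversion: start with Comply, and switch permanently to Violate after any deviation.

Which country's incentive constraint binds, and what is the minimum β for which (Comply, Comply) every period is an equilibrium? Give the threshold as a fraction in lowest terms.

Belmar; β ≥ 1/2

For Belmar: deviation gain 15−13 = 2, per-period punishment loss 13−11 = 2. IC gives β ≥ 2/4 = 1/2.
For Kirov: gain 3, loss 12 per period, so β ≥ 3/15 = 1/5.
The tighter constraint is Belmar's, so cooperation needs β ≥ 1/2.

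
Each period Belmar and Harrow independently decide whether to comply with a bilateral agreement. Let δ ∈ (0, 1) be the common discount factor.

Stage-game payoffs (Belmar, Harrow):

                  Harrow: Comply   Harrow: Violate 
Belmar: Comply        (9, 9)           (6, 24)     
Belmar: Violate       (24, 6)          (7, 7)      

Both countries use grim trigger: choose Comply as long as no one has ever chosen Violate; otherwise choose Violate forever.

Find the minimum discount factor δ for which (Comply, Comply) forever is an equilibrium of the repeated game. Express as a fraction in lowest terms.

15/17

Under grim trigger the critical discount factor is (T−C)/(T−P) with T = 24, C = 9, P = 7.
δ* = (24−9)/(24−7) = 15/17.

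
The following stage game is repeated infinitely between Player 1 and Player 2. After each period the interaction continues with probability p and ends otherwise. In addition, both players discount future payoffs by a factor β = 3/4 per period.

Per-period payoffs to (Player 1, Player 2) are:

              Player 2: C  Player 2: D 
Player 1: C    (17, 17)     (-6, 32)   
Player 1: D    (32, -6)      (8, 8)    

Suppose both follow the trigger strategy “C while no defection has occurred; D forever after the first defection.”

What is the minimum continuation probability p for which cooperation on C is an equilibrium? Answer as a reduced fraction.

Expected continuation weight on next period's payoff is β·p = 3/4·p, which plays the role of the discount factor.
Cooperation requires 3/4·p ≥ (32−17)/(32−8) = 5/8, hence p ≥ 5/6.

5/6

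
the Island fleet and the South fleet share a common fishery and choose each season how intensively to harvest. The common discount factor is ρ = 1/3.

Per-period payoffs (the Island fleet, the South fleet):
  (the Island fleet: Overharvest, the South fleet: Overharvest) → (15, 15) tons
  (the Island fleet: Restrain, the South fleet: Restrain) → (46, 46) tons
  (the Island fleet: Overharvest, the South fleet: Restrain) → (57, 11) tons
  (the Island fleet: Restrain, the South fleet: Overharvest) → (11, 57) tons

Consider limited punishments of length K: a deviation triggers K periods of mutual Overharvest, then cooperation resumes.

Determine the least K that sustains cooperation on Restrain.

2

No profitable deviation requires (46−15)(ρ+…+ρ^K) ≥ 57−46, i.e. ρ+…+ρ^K ≥ 11/31 ≈ 0.3548.
With ρ = 1/3, the partial sums are K=1: 0.3333, K=2: 0.4444.
K = 2 is the first length at which the sum reaches 0.3548.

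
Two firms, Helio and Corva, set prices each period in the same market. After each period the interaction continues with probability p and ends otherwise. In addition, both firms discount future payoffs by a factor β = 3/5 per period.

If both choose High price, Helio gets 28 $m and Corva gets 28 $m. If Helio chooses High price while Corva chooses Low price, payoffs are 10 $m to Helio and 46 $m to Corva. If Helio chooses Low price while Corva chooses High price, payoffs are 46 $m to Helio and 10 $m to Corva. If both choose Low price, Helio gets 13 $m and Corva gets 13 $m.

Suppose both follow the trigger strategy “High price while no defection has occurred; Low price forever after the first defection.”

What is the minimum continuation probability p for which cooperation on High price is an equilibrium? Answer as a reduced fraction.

Expected continuation weight on next period's payoff is β·p = 3/5·p, which plays the role of the discount factor.
Cooperation requires 3/5·p ≥ (46−28)/(46−13) = 6/11, hence p ≥ 10/11.

10/11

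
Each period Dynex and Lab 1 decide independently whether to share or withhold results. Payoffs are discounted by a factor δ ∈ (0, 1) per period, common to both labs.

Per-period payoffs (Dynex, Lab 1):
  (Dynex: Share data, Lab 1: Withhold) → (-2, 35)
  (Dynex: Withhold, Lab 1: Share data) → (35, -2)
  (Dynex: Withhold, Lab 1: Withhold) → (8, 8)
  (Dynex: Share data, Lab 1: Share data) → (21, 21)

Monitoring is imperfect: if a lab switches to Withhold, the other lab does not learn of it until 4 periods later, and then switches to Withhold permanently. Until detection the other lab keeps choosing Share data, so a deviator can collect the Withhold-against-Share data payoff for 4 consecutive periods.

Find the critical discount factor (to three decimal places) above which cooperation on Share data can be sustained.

0.849

The best deviation is to choose Withhold for all 4 undetected periods, earning 35 each, then 8 forever once detected.
Deviation value: 35(1−δ^4)/(1−δ) + 8δ^4/(1−δ); cooperation value: 21/(1−δ).
IC: 21 ≥ 35(1−δ^4) + 8δ^4 = 35 − 27δ^4.
So δ^4 ≥ 14/27, giving δ ≥ (14/27)^(1/4) ≈ 0.849.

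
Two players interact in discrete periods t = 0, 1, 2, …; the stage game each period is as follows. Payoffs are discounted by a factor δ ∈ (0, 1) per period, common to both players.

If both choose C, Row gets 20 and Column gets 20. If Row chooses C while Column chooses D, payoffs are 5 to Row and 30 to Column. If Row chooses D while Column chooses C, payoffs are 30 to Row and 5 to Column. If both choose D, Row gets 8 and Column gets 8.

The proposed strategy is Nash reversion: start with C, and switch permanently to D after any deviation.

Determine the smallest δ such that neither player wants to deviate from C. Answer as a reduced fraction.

One-period gain from deviating is 30 − 20 = 10. The loss is 20 − 8 = 12 in every subsequent period, with present value 12·δ/(1−δ).
Deviation is unprofitable when 12·δ/(1−δ) ≥ 10, i.e. δ/(1−δ) ≥ 5/6.
Equivalently δ ≥ 10/(10+12) = 5/11.

5/11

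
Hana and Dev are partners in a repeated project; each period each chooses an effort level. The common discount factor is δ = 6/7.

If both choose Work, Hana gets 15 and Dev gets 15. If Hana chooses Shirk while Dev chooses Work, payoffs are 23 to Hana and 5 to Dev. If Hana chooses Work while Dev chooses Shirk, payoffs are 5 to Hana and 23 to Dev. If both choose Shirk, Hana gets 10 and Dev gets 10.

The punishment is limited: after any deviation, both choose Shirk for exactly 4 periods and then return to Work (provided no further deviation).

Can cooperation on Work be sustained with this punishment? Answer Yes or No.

Yes

A one-shot deviation gives 23 now, then 10 for 4 periods, then back to 15.
Gain from deviating: (23−15) today; loss: (15−10) in each of the next 4 periods.
No-deviation condition: (15−10)(δ+…+δ^4) ≥ 23−15, i.e. δ+…+δ^4 ≥ 8/5.
At δ = 6/7: δ+…+δ^4 = 2.7613 ≥ 1.6000.
So cooperation is sustainable.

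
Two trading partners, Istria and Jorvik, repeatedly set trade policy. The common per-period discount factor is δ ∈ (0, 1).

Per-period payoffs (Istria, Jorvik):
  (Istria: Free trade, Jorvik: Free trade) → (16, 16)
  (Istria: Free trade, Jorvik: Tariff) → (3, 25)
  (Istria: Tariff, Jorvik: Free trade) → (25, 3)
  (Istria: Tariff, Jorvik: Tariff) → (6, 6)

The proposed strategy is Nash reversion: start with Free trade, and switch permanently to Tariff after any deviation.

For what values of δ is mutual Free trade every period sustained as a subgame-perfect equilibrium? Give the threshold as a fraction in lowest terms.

9/19

Under grim trigger the critical discount factor is (T−C)/(T−P) with T = 25, C = 16, P = 6.
δ* = (25−16)/(25−6) = 9/19.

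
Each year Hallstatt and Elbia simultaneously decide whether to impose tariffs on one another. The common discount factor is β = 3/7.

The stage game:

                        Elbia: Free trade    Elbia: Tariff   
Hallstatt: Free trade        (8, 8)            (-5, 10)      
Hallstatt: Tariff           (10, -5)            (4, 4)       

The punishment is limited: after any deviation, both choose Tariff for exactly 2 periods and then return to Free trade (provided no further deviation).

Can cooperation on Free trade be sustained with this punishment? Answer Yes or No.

IC: β+…+β^2 ≥ (10−8)/(8−4) = 1/2.
At β = 3/7: partial sum = 0.6122 ≥ 0.5000. Cooperation sustainable.

Yes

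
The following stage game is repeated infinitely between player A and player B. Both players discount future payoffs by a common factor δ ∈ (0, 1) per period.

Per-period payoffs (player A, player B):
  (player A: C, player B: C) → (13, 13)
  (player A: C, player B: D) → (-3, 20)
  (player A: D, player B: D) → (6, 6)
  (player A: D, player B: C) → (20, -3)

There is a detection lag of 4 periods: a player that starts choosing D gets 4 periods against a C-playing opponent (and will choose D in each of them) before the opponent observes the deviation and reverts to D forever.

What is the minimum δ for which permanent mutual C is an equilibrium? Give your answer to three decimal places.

The best deviation is to choose D for all 4 undetected periods, earning 20 each, then 6 forever once detected.
Deviation value: 20(1−δ^4)/(1−δ) + 6δ^4/(1−δ); cooperation value: 13/(1−δ).
IC: 13 ≥ 20(1−δ^4) + 6δ^4 = 20 − 14δ^4.
So δ^4 ≥ 7/14 = 1/2, giving δ ≥ (1/2)^(1/4) ≈ 0.841.

0.841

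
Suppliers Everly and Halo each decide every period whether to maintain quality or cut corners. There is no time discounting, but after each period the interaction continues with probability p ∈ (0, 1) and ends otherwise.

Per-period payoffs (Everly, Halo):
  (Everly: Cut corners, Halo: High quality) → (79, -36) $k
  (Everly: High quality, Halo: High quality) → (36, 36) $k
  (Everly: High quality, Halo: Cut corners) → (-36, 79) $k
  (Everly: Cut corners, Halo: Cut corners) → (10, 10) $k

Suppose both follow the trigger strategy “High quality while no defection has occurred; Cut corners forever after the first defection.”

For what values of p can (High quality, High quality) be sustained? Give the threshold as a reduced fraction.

43/69

Expected cooperation value is 36 + p·36 + p²·36 + … = 36/(1−p); deviation gives 79 + p·10/(1−p).
36 ≥ 79(1−p) + 10p ⇒ 69p ≥ 43 ⇒ p ≥ 43/69.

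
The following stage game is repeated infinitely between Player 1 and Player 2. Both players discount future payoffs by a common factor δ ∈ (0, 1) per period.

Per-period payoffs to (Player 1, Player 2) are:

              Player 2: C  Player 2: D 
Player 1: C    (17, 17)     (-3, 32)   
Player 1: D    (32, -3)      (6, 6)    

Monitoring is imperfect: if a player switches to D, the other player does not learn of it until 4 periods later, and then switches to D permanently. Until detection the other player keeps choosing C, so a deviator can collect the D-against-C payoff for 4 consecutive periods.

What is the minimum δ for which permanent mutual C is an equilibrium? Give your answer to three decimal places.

The best deviation is to choose D for all 4 undetected periods, earning 32 each, then 6 forever once detected.
Deviation value: 32(1−δ^4)/(1−δ) + 6δ^4/(1−δ); cooperation value: 17/(1−δ).
IC: 17 ≥ 32(1−δ^4) + 6δ^4 = 32 − 26δ^4.
So δ^4 ≥ 15/26, giving δ ≥ (15/26)^(1/4) ≈ 0.872.

0.872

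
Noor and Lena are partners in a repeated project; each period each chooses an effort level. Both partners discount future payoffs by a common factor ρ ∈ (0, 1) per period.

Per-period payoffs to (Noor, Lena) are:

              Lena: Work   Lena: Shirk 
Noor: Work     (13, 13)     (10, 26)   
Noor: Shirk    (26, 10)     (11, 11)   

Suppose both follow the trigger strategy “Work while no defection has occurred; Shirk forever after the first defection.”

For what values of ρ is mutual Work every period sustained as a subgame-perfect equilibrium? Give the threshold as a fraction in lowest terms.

13/15

One-period gain from deviating is 26 − 13 = 13. The loss is 13 − 11 = 2 in every subsequent period, with present value 2·ρ/(1−ρ).
Deviation is unprofitable when 2·ρ/(1−ρ) ≥ 13, i.e. ρ/(1−ρ) ≥ 13/2.
Equivalently ρ ≥ 13/(13+2) = 13/15.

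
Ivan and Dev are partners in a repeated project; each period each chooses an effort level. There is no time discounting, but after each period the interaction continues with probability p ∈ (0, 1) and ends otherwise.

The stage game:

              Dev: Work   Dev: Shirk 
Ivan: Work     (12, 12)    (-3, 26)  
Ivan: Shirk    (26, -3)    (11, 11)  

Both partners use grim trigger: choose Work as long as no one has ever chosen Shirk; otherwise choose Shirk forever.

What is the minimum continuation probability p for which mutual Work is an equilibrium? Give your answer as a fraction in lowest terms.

Expected cooperation value is 12 + p·12 + p²·12 + … = 12/(1−p); deviation gives 26 + p·11/(1−p).
12 ≥ 26(1−p) + 11p ⇒ 15p ≥ 14 ⇒ p ≥ 14/15.

14/15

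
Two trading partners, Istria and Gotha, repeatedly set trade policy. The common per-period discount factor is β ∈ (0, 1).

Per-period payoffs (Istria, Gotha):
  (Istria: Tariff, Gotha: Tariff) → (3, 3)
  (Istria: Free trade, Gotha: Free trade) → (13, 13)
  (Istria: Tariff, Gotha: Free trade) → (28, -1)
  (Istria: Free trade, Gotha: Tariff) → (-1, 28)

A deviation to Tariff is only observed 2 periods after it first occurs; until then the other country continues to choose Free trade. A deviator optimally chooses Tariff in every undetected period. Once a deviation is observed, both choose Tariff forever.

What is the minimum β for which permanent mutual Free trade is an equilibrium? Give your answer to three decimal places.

0.775

A deviator earns 28 for 2 periods, then 3 forever; cooperating earns 13 forever. Multiplying the IC by (1−β):
13 ≥ 28(1−β^2) + 3β^2, so 25·β^2 ≥ 15 and β^2 ≥ 3/5.
β ≥ (3/5)^(1/2) ≈ 0.775.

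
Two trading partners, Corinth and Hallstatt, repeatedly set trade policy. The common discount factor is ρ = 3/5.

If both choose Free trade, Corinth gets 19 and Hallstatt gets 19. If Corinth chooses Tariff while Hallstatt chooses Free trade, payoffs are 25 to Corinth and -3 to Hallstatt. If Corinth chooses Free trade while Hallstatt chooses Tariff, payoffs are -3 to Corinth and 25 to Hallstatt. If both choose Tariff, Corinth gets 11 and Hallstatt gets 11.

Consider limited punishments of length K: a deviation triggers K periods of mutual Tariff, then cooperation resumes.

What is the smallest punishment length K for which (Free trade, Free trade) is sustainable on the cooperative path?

2

IC: ρ(1−ρ^K)/(1−ρ) ≥ (25−19)/(19−11) = 3/4.
With ρ = 3/5: need 1 − ρ^K ≥ 3/4·(1−3/5)/(3/5), i.e. ρ^K ≤ 0.5000.
Since (3/5)^1 = 0.6000 and (3/5)^2 = 0.3600, the smallest such K is 2.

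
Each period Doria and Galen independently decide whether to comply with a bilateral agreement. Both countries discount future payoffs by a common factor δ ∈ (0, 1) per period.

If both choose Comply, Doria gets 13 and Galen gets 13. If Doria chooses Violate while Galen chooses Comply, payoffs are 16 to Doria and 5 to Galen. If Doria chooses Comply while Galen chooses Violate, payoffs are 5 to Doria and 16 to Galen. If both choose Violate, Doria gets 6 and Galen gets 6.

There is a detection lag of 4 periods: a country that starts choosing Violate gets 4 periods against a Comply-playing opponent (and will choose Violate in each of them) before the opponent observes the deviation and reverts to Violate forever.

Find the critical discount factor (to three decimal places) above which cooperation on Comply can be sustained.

0.740

A deviator earns 16 for 4 periods, then 6 forever; cooperating earns 13 forever. Multiplying the IC by (1−δ):
13 ≥ 16(1−δ^4) + 6δ^4, so 10·δ^4 ≥ 3 and δ^4 ≥ 3/10.
δ ≥ (3/10)^(1/4) ≈ 0.740.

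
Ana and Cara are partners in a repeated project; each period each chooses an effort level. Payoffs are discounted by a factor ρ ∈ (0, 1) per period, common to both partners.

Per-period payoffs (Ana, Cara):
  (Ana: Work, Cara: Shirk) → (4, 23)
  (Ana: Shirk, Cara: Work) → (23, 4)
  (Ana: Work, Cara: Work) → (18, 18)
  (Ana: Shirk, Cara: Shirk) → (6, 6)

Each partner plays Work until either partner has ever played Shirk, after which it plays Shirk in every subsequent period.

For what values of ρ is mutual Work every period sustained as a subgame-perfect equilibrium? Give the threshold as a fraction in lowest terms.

5/17

18/(1−ρ) ≥ 23 + 6ρ/(1−ρ)
18 ≥ 23 − 17ρ
ρ ≥ 5/17.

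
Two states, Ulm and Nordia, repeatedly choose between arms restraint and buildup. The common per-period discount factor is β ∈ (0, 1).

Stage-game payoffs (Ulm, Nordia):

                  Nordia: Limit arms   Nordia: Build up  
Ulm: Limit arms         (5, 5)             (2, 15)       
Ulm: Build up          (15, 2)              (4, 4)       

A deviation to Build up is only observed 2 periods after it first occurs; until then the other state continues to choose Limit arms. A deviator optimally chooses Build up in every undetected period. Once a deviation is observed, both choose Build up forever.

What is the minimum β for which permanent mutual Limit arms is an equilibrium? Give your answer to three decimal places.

0.953

A deviator earns 15 for 2 periods, then 4 forever; cooperating earns 5 forever. Multiplying the IC by (1−β):
5 ≥ 15(1−β^2) + 4β^2, so 11·β^2 ≥ 10 and β^2 ≥ 10/11.
β ≥ (10/11)^(1/2) ≈ 0.953.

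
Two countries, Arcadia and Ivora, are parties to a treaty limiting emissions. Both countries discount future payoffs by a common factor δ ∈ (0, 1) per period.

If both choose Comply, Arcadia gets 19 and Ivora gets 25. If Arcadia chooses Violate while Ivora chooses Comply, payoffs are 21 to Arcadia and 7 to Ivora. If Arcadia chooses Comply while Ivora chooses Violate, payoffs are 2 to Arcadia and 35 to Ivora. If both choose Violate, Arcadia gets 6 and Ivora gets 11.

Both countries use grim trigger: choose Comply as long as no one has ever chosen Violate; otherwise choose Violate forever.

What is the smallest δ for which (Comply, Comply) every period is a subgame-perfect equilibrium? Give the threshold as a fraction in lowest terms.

5/12

Arcadia: cooperation gives 19 each period; deviation gives 21 once then 6 forever.
  19/(1−δ) ≥ 21 + 6δ/(1−δ) ⇒ δ ≥ 2/15.
Ivora: cooperation gives 25 each period; deviation gives 35 once then 11 forever.
  δ ≥ 10/24 = 5/12.
Both must hold, so the binding constraint is Ivora's: δ ≥ 5/12.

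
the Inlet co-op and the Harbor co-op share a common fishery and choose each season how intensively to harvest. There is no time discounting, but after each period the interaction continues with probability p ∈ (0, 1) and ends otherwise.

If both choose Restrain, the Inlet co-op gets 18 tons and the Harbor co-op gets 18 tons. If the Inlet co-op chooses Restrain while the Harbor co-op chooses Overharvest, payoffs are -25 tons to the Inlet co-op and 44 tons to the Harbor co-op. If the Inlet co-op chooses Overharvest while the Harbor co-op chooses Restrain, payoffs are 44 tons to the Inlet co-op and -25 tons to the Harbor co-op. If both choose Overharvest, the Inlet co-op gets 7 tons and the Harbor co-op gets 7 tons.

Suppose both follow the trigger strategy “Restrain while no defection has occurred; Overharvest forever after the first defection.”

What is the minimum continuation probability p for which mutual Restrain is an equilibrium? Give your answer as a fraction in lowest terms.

26/37

Expected cooperation value is 18 + p·18 + p²·18 + … = 18/(1−p); deviation gives 44 + p·7/(1−p).
18 ≥ 44(1−p) + 7p ⇒ 37p ≥ 26 ⇒ p ≥ 26/37.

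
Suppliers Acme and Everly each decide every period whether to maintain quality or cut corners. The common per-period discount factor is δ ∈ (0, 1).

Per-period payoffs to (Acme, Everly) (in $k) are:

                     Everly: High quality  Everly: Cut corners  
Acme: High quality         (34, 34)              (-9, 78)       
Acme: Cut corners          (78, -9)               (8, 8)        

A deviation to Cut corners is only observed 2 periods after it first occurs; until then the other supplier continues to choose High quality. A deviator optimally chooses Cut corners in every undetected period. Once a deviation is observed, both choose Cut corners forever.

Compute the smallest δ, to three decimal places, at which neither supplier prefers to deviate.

0.793

The best deviation is to choose Cut corners for all 2 undetected periods, earning 78 each, then 8 forever once detected.
Deviation value: 78(1−δ^2)/(1−δ) + 8δ^2/(1−δ); cooperation value: 34/(1−δ).
IC: 34 ≥ 78(1−δ^2) + 8δ^2 = 78 − 70δ^2.
So δ^2 ≥ 44/70 = 22/35, giving δ ≥ (22/35)^(1/2) ≈ 0.793.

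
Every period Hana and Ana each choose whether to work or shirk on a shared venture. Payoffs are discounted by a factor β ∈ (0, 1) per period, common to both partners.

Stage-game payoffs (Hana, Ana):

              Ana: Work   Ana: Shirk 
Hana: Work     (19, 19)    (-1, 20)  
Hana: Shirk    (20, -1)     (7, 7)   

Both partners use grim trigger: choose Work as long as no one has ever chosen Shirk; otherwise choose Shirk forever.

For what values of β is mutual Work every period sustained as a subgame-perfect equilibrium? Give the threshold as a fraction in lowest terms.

1/13

19/(1−β) ≥ 20 + 7β/(1−β)
19 ≥ 20 − 13β
β ≥ 1/13.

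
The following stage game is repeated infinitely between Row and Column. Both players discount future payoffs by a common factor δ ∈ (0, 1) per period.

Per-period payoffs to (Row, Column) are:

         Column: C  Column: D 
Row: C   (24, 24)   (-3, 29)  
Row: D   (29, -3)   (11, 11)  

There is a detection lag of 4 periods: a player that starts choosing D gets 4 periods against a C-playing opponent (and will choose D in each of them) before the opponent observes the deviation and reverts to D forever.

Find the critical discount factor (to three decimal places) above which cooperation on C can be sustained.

A deviator earns 29 for 4 periods, then 11 forever; cooperating earns 24 forever. Multiplying the IC by (1−δ):
24 ≥ 29(1−δ^4) + 11δ^4, so 18·δ^4 ≥ 5 and δ^4 ≥ 5/18.
δ ≥ (5/18)^(1/4) ≈ 0.726.

0.726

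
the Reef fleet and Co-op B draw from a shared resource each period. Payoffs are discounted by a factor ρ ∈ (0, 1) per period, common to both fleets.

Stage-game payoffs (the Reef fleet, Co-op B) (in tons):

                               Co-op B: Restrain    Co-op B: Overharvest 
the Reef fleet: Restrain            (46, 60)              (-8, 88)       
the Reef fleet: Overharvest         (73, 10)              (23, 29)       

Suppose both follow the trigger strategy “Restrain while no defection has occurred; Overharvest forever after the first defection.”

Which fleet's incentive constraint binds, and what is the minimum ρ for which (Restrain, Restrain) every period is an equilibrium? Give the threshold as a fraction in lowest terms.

For the Reef fleet: deviation gain 73−46 = 27, per-period punishment loss 46−23 = 23. IC gives ρ ≥ 27/50.
For Co-op B: gain 28, loss 31 per period, so ρ ≥ 28/59.
The tighter constraint is the Reef fleet's, so cooperation needs ρ ≥ 27/50.

the Reef fleet; ρ ≥ 27/50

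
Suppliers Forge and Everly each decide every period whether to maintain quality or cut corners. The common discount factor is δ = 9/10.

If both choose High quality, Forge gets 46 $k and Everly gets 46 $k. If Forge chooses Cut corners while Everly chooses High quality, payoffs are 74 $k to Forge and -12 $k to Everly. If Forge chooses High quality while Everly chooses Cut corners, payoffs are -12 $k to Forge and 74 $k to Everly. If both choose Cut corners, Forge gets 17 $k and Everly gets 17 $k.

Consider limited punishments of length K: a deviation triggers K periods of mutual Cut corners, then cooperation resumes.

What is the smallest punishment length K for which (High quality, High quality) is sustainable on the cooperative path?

2

Need Σ_{k=1}^{K} δ^k ≥ (74−46)/(46−17) = 0.9655 at δ = 9/10.
At K = 1 the sum is 0.9000 < 0.9655; at K = 2 it is 1.7100 ≥ 0.9655.
So the minimum punishment length is K = 2.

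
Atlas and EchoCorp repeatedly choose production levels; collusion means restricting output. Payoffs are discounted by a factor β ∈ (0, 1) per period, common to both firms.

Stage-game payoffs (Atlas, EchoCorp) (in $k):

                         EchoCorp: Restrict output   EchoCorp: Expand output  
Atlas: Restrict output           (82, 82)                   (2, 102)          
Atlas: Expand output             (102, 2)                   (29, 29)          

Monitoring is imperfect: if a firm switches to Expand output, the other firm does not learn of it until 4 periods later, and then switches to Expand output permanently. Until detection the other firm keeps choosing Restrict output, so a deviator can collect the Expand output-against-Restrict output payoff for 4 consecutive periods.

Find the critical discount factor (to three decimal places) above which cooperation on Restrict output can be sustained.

0.723

The best deviation is to choose Expand output for all 4 undetected periods, earning 102 each, then 29 forever once detected.
Deviation value: 102(1−β^4)/(1−β) + 29β^4/(1−β); cooperation value: 82/(1−β).
IC: 82 ≥ 102(1−β^4) + 29β^4 = 102 − 73β^4.
So β^4 ≥ 20/73, giving β ≥ (20/73)^(1/4) ≈ 0.723.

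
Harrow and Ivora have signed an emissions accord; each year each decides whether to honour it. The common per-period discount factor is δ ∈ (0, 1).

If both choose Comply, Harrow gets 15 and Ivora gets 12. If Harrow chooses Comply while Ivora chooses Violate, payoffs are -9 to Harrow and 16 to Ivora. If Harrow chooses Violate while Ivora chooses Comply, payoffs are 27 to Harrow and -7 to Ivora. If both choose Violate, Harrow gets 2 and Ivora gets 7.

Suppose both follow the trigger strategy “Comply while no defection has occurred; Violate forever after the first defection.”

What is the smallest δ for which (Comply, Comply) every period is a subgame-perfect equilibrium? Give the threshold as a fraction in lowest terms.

12/25

For Harrow: deviation gain 27−15 = 12, per-period punishment loss 15−2 = 13. IC gives δ ≥ 12/25.
For Ivora: gain 4, loss 5 per period, so δ ≥ 4/9.
The tighter constraint is Harrow's, so cooperation needs δ ≥ 12/25.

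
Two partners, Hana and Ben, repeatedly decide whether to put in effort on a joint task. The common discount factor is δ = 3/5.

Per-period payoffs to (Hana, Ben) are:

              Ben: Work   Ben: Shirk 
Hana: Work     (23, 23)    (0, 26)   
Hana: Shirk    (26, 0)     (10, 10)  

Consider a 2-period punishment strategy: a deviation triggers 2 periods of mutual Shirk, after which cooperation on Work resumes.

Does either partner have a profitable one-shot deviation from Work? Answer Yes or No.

Comparing payoff streams over the 3 periods until play realigns: cooperate → 23(1+δ+…+δ^2); deviate → 26 + 10(δ+…+δ^2).
Cooperation is sustained iff (23−10)(δ+…+δ^2) ≥ 26−23.
δ+…+δ^2 = 3/5·(1−(3/5)^2)/(1−3/5) = 0.9600, and (26−23)/(23−10) = 0.2308.
0.9600 ≥ 0.2308, so cooperation is sustainable.

No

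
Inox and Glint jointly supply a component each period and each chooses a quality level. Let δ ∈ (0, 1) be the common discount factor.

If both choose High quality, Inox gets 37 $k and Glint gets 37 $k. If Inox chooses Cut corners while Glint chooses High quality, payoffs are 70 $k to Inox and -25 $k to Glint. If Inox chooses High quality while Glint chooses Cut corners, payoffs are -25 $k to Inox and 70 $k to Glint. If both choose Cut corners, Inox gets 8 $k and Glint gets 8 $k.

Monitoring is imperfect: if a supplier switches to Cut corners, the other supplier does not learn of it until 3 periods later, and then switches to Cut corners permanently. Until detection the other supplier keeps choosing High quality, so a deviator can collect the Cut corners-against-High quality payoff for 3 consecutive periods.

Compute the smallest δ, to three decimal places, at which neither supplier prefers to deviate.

The best deviation is to choose Cut corners for all 3 undetected periods, earning 70 each, then 8 forever once detected.
Deviation value: 70(1−δ^3)/(1−δ) + 8δ^3/(1−δ); cooperation value: 37/(1−δ).
IC: 37 ≥ 70(1−δ^3) + 8δ^3 = 70 − 62δ^3.
So δ^3 ≥ 33/62, giving δ ≥ (33/62)^(1/3) ≈ 0.810.

0.810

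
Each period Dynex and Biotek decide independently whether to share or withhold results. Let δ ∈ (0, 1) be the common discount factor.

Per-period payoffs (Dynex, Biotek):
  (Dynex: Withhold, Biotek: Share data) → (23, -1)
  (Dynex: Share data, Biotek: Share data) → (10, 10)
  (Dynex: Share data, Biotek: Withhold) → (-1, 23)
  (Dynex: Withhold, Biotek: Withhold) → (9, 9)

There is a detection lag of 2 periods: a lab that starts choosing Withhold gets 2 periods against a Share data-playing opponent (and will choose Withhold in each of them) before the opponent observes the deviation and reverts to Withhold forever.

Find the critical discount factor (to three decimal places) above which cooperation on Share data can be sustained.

A deviator earns 23 for 2 periods, then 9 forever; cooperating earns 10 forever. Multiplying the IC by (1−δ):
10 ≥ 23(1−δ^2) + 9δ^2, so 14·δ^2 ≥ 13 and δ^2 ≥ 13/14.
δ ≥ (13/14)^(1/2) ≈ 0.964.

0.964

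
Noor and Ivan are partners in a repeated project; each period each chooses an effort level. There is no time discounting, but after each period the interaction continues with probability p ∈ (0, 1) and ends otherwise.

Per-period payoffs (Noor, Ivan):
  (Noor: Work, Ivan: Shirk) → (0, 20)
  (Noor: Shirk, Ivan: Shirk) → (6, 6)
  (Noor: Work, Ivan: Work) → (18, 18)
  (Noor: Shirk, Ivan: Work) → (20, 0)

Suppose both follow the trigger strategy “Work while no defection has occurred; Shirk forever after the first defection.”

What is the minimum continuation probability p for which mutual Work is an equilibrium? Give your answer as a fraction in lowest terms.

Expected cooperation value is 18 + p·18 + p²·18 + … = 18/(1−p); deviation gives 20 + p·6/(1−p).
18 ≥ 20(1−p) + 6p ⇒ 14p ≥ 2 ⇒ p ≥ 2/14 = 1/7.

1/7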